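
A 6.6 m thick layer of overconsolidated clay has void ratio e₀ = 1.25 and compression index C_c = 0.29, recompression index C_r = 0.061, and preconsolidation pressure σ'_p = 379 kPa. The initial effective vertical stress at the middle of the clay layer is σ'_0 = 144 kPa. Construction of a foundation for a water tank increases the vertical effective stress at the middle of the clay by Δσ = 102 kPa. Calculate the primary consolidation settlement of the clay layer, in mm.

Final effective stress: σ'_f = 144 + 102 = 246 kPa.
σ'_f = 246 ≤ σ'_p = 379 kPa, so the clay remains overconsolidated and only the recompression index applies:
S_c = C_r·H/(1+e₀)·log₁₀(σ'_f/σ'_0) = 0.061×6.6/2.25×log₁₀(246/144)
    = 0.17893 × 0.23257 = 0.04161 m

S_c ≈ 41.6 mm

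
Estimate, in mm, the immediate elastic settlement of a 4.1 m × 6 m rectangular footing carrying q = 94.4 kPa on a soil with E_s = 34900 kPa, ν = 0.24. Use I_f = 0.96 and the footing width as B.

S_e ≈ 10 mm

Immediate (elastic) settlement: S_e = q·B·(1−ν²)/E_s · I_f.
S_e = 94.4 × 4.1 × (1 − 0.24²) / 34900 × 0.96
    = 94.4 × 4.1 × 0.9424 / 34900 × 0.96
    = 0.01003 m = 10.03 mm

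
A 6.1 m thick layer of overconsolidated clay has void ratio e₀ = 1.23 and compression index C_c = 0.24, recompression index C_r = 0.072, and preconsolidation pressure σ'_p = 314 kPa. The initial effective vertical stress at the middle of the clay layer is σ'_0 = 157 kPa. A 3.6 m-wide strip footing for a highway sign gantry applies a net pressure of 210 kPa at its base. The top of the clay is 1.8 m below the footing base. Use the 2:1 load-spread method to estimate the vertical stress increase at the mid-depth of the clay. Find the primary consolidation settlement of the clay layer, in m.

S_c ≈ 0.0386 m

Mid-depth of clay below the footing base: z = 1.8 + 6.1/2 = 4.85 m.
Stress increase at mid-clay by the 2:1 spreading method:
Δσ = qB/(B+z) = 210×3.6/(3.6+4.85) = 89.467 kPa
Final effective stress: σ'_f = 157 + 89.467 = 246.47 kPa.
σ'_f = 246.47 ≤ σ'_p = 314 kPa, so the clay remains overconsolidated and only the recompression index applies:
S_c = C_r·H/(1+e₀)·log₁₀(σ'_f/σ'_0) = 0.072×6.1/2.23×log₁₀(246.47/157)
    = 0.19695 × 0.19586 = 0.03857 m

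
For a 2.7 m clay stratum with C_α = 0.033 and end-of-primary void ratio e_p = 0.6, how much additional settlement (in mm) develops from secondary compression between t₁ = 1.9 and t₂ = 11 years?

Secondary compression: S_s = C_α·H/(1+e_p)·log₁₀(t₂/t₁)
S_s = 0.033×2.7/(1+0.6)×log₁₀(11/1.9)
    = 0.05569 × 0.7626 = 0.04247 m

S_s ≈ 42.5 mm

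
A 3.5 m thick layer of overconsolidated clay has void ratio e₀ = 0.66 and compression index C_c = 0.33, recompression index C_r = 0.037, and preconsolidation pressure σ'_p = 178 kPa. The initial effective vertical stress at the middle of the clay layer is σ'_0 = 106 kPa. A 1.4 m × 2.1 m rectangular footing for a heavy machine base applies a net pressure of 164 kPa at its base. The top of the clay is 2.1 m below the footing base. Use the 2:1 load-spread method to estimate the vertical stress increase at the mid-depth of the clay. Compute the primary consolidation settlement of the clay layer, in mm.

Mid-depth of clay below the footing base: z = 2.1 + 3.5/2 = 3.85 m.
Stress increase at mid-clay by the 2:1 spreading method:
Δσ = qBL/((B+z)(L+z)) = 164×1.4×2.1/((1.4+3.85)(2.1+3.85)) = 15.435 kPa
Final effective stress: σ'_f = 106 + 15.435 = 121.44 kPa.
σ'_f = 121.44 ≤ σ'_p = 178 kPa, so the clay remains overconsolidated and only the recompression index applies:
S_c = C_r·H/(1+e₀)·log₁₀(σ'_f/σ'_0) = 0.037×3.5/1.66×log₁₀(121.44/106)
    = 0.078011 × 0.059056 = 0.004607 m

S_c ≈ 4.61 mm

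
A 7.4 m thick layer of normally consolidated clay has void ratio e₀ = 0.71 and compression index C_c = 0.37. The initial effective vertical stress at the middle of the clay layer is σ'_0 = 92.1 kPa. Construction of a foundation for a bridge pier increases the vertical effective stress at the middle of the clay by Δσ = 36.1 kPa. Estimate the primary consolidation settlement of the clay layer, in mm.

S_c ≈ 230 mm

Final effective stress: σ'_f = σ'_0 + Δσ = 92.1 + 36.1 = 128.2 kPa.
Normally consolidated clay, so the full stress increment lies on the virgin compression line:
S_c = C_c·H/(1+e₀)·log₁₀(σ'_f/σ'_0) = 0.37×7.4/(1+0.71)×log₁₀(128.2/92.1)
    = 1.6012 × 0.14363 = 0.23 m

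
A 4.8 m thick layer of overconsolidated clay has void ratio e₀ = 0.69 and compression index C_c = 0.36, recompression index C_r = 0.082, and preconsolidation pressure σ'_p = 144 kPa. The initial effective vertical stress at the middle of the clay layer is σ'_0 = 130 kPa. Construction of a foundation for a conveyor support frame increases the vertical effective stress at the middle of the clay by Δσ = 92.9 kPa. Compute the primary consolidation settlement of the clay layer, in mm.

Final effective stress: σ'_f = 130 + 92.9 = 222.9 kPa.
σ'_f = 222.9 > σ'_p = 144 kPa, so the stress path crosses the preconsolidation pressure — recompression up to σ'_p, then virgin compression beyond:
S_c = H/(1+e₀)·[C_r·log₁₀(σ'_p/σ'_0) + C_c·log₁₀(σ'_f/σ'_p)]
    = 4.8/1.69 × [0.082×log₁₀(144/130) + 0.36×log₁₀(222.9/144)]
    = 2.8402 × [0.0036424 + 0.068309] = 0.2044 m

S_c ≈ 204 mm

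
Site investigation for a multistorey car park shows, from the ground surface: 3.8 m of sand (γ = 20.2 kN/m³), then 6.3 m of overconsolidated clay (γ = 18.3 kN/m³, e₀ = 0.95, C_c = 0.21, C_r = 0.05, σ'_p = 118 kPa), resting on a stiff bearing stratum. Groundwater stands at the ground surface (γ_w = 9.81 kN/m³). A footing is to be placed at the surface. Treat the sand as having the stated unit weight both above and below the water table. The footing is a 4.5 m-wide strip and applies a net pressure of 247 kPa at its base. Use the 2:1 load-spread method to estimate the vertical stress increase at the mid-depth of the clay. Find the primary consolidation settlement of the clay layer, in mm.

Mid-depth of clay below the ground surface: z = 3.8 + 6.3/2 = 6.95 m.
Total vertical stress at mid-clay: σ_v = 20.2×3.8 + 18.3×3.15 = 134.41 kPa.
Pore pressure: u = 9.81×(6.95 − 0) = 68.18 kPa.
Initial effective stress: σ'_0 = σ_v − u = 134.41 − 68.18 = 66.23 kPa.
Stress increase at mid-clay by the 2:1 spreading method:
Δσ = qB/(B+z) = 247×4.5/(4.5+6.95) = 97.074 kPa
Final effective stress: σ'_f = 66.23 + 97.074 = 163.3 kPa.
σ'_f = 163.3 > σ'_p = 118 kPa, so the stress path crosses the preconsolidation pressure — recompression up to σ'_p, then virgin compression beyond:
S_c = H/(1+e₀)·[C_r·log₁₀(σ'_p/σ'_0) + C_c·log₁₀(σ'_f/σ'_p)]
    = 6.3/1.95 × [0.05×log₁₀(118/66.23) + 0.21×log₁₀(163.3/118)]
    = 3.2308 × [0.012541 + 0.029632] = 0.1363 m

S_c ≈ 136 mm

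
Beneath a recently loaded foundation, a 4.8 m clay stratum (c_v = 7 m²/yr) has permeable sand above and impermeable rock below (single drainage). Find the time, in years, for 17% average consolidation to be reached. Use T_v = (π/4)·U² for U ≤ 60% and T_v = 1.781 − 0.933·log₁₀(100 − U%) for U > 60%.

Drainage path length: H_d = H = 4.8 m (single drainage).
U ≤ 60%: T_v = (π/4)·U² = (π/4)×0.17² = 0.022698.
t = T_v·H_d²/c_v = 0.022698×4.8²/7 = 0.07471 years.

t ≈ 0.0747 years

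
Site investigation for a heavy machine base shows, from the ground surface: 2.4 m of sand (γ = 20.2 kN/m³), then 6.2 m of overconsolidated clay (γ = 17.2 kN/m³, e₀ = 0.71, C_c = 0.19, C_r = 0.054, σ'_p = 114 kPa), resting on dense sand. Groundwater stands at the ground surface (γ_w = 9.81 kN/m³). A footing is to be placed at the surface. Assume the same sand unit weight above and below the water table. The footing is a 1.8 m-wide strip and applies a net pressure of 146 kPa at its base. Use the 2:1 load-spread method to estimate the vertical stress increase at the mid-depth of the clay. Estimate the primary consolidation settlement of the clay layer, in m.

Mid-depth of clay below the ground surface: z = 2.4 + 6.2/2 = 5.5 m.
Total vertical stress at mid-clay: σ_v = 20.2×2.4 + 17.2×3.1 = 101.8 kPa.
Pore pressure: u = 9.81×(5.5 − 0) = 53.955 kPa.
Initial effective stress: σ'_0 = σ_v − u = 101.8 − 53.955 = 47.845 kPa.
Stress increase at mid-clay by the 2:1 spreading method:
Δσ = qB/(B+z) = 146×1.8/(1.8+5.5) = 36 kPa
Final effective stress: σ'_f = 47.845 + 36 = 83.845 kPa.
σ'_f = 83.845 ≤ σ'_p = 114 kPa, so the clay remains overconsolidated and only the recompression index applies:
S_c = C_r·H/(1+e₀)·log₁₀(σ'_f/σ'_0) = 0.054×6.2/1.71×log₁₀(83.845/47.845)
    = 0.19579 × 0.24364 = 0.0477 m

S_c ≈ 0.0477 m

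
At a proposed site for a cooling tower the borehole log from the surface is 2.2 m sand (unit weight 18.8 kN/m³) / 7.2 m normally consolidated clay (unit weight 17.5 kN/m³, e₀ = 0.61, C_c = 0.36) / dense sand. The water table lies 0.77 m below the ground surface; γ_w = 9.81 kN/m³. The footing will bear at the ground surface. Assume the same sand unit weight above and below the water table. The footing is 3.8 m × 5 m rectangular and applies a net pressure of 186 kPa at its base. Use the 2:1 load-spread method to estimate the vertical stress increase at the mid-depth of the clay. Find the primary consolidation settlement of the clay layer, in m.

Mid-depth of clay below the ground surface: z = 2.2 + 7.2/2 = 5.8 m.
Total vertical stress at mid-clay: σ_v = 18.8×2.2 + 17.5×3.6 = 104.36 kPa.
Pore pressure: u = 9.81×(5.8 − 0.77) = 49.344 kPa.
Initial effective stress: σ'_0 = σ_v − u = 104.36 − 49.344 = 55.016 kPa.
Stress increase at mid-clay by the 2:1 spreading method:
Δσ = qBL/((B+z)(L+z)) = 186×3.8×5/((3.8+5.8)(5+5.8)) = 34.086 kPa
Final effective stress: σ'_f = σ'_0 + Δσ = 55.016 + 34.086 = 89.102 kPa.
Normally consolidated clay, so the full stress increment lies on the virgin compression line:
S_c = C_c·H/(1+e₀)·log₁₀(σ'_f/σ'_0) = 0.36×7.2/(1+0.61)×log₁₀(89.102/55.016)
    = 1.6099 × 0.2094 = 0.3371 m

S_c ≈ 0.337 m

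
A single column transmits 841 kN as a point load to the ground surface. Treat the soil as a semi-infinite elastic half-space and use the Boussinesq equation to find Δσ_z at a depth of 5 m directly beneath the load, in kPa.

Δσ_z ≈ 16.1 kPa

Boussinesq vertical stress below a point load on an elastic half-space:
Δσ_z = 3P/(2πz²) · [1 + (r/z)²]^(−5/2)
r/z = 0/5 = 0; [1+(r/z)²]^(−5/2) = 1.
Δσ_z = 3×841/(2π×5²) × 1 = 16.062 × 1 = 16.06 kPa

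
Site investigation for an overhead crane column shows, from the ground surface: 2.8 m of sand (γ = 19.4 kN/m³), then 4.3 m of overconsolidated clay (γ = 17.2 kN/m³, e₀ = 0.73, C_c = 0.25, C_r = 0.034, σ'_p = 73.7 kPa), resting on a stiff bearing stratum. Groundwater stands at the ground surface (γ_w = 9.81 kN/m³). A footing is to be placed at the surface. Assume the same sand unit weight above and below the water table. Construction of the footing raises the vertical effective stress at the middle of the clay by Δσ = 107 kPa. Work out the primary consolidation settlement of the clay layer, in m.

Mid-depth of clay below the ground surface: z = 2.8 + 4.3/2 = 4.95 m.
Total vertical stress at mid-clay: σ_v = 19.4×2.8 + 17.2×2.15 = 91.3 kPa.
Pore pressure: u = 9.81×(4.95 − 0) = 48.56 kPa.
Initial effective stress: σ'_0 = σ_v − u = 91.3 − 48.56 = 42.74 kPa.
Final effective stress: σ'_f = 42.74 + 107 = 149.74 kPa.
σ'_f = 149.74 > σ'_p = 73.7 kPa, so the stress path crosses the preconsolidation pressure — recompression up to σ'_p, then virgin compression beyond:
S_c = H/(1+e₀)·[C_r·log₁₀(σ'_p/σ'_0) + C_c·log₁₀(σ'_f/σ'_p)]
    = 4.3/1.73 × [0.034×log₁₀(73.7/42.74) + 0.25×log₁₀(149.74/73.7)]
    = 2.4855 × [0.0080455 + 0.076968] = 0.2113 m

S_c ≈ 0.211 m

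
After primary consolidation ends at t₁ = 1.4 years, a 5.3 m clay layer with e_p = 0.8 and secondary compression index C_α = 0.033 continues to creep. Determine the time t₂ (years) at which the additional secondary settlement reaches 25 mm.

S_s = C_α·H/(1+e_p)·log₁₀(t₂/t₁) ⇒ log₁₀(t₂/t₁) = S_s·(1+e_p)/(C_α·H).
log₁₀(t₂/t₁) = 0.025 × (1+0.8) / (0.033×5.3) = 0.2573
t₂ = t₁ × 10^0.2573 = 1.4 × 1.808 = 2.532 years

t₂ ≈ 2.53 years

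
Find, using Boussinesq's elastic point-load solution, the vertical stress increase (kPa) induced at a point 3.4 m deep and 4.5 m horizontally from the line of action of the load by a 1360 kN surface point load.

Δσ_z ≈ 4.47 kPa

Boussinesq vertical stress below a point load on an elastic half-space:
Δσ_z = 3P/(2πz²) · [1 + (r/z)²]^(−5/2)
r/z = 4.5/3.4 = 1.3235; [1+(r/z)²]^(−5/2) = 0.079613.
Δσ_z = 3×1360/(2π×3.4²) × 0.079613 = 56.172 × 0.079613 = 4.472 kPa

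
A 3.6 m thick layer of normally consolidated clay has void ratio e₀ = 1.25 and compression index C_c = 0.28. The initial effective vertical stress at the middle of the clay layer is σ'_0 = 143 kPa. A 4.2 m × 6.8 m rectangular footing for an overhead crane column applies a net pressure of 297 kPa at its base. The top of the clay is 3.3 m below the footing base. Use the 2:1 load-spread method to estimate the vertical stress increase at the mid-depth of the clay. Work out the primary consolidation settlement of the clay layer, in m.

S_c ≈ 0.0835 m

Mid-depth of clay below the footing base: z = 3.3 + 3.6/2 = 5.1 m.
Stress increase at mid-clay by the 2:1 spreading method:
Δσ = qBL/((B+z)(L+z)) = 297×4.2×6.8/((4.2+5.1)(6.8+5.1)) = 76.645 kPa
Final effective stress: σ'_f = σ'_0 + Δσ = 143 + 76.645 = 219.64 kPa.
Normally consolidated clay, so the full stress increment lies on the virgin compression line:
S_c = C_c·H/(1+e₀)·log₁₀(σ'_f/σ'_0) = 0.28×3.6/(1+1.25)×log₁₀(219.64/143)
    = 0.448 × 0.18638 = 0.0835 m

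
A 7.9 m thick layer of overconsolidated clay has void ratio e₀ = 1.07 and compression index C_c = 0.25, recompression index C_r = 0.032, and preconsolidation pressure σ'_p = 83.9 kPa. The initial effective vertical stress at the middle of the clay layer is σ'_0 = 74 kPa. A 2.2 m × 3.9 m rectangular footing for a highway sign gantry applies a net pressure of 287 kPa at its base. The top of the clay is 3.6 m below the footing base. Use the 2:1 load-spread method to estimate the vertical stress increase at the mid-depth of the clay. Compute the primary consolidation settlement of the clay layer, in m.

Mid-depth of clay below the footing base: z = 3.6 + 7.9/2 = 7.55 m.
Stress increase at mid-clay by the 2:1 spreading method:
Δσ = qBL/((B+z)(L+z)) = 287×2.2×3.9/((2.2+7.55)(3.9+7.55)) = 22.058 kPa
Final effective stress: σ'_f = 74 + 22.058 = 96.058 kPa.
σ'_f = 96.058 > σ'_p = 83.9 kPa, so the stress path crosses the preconsolidation pressure — recompression up to σ'_p, then virgin compression beyond:
S_c = H/(1+e₀)·[C_r·log₁₀(σ'_p/σ'_0) + C_c·log₁₀(σ'_f/σ'_p)]
    = 7.9/2.07 × [0.032×log₁₀(83.9/74) + 0.25×log₁₀(96.058/83.9)]
    = 3.8164 × [0.001745 + 0.014693] = 0.06273 m

S_c ≈ 0.0627 m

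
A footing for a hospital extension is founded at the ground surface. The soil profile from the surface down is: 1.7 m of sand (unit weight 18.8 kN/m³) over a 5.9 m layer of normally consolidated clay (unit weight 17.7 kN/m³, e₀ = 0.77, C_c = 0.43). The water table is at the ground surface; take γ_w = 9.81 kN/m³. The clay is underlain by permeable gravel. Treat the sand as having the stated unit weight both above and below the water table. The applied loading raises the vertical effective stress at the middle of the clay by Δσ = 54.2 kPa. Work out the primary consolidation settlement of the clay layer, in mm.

S_c ≈ 546 mm

Mid-depth of clay below the ground surface: z = 1.7 + 5.9/2 = 4.65 m.
Total vertical stress at mid-clay: σ_v = 18.8×1.7 + 17.7×2.95 = 84.175 kPa.
Pore pressure: u = 9.81×(4.65 − 0) = 45.617 kPa.
Initial effective stress: σ'_0 = σ_v − u = 84.175 − 45.617 = 38.558 kPa.
Final effective stress: σ'_f = σ'_0 + Δσ = 38.558 + 54.2 = 92.758 kPa.
Normally consolidated clay, so the full stress increment lies on the virgin compression line:
S_c = C_c·H/(1+e₀)·log₁₀(σ'_f/σ'_0) = 0.43×5.9/(1+0.77)×log₁₀(92.758/38.558)
    = 1.4333 × 0.38124 = 0.5464 m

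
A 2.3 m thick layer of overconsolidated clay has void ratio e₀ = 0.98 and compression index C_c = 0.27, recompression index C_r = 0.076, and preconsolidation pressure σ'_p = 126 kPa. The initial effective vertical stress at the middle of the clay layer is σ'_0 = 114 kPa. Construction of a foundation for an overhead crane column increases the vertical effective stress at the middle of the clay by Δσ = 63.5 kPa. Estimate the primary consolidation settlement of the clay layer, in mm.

Final effective stress: σ'_f = 114 + 63.5 = 177.5 kPa.
σ'_f = 177.5 > σ'_p = 126 kPa, so the stress path crosses the preconsolidation pressure — recompression up to σ'_p, then virgin compression beyond:
S_c = H/(1+e₀)·[C_r·log₁₀(σ'_p/σ'_0) + C_c·log₁₀(σ'_f/σ'_p)]
    = 2.3/1.98 × [0.076×log₁₀(126/114) + 0.27×log₁₀(177.5/126)]
    = 1.1616 × [0.0033034 + 0.040184] = 0.05051 m

S_c ≈ 50.5 mm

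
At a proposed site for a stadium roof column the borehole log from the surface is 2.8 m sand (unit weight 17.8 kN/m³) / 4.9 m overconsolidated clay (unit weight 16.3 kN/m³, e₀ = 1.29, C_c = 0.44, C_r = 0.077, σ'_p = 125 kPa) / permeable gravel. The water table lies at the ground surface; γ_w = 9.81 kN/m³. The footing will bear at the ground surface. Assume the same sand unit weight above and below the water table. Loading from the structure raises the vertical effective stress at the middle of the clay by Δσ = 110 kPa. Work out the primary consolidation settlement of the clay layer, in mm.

Mid-depth of clay below the ground surface: z = 2.8 + 4.9/2 = 5.25 m.
Total vertical stress at mid-clay: σ_v = 17.8×2.8 + 16.3×2.45 = 89.775 kPa.
Pore pressure: u = 9.81×(5.25 − 0) = 51.503 kPa.
Initial effective stress: σ'_0 = σ_v − u = 89.775 − 51.503 = 38.272 kPa.
Final effective stress: σ'_f = 38.272 + 110 = 148.27 kPa.
σ'_f = 148.27 > σ'_p = 125 kPa, so the stress path crosses the preconsolidation pressure — recompression up to σ'_p, then virgin compression beyond:
S_c = H/(1+e₀)·[C_r·log₁₀(σ'_p/σ'_0) + C_c·log₁₀(σ'_f/σ'_p)]
    = 4.9/2.29 × [0.077×log₁₀(125/38.272) + 0.44×log₁₀(148.27/125)]
    = 2.1397 × [0.03958 + 0.032623] = 0.1545 m

S_c ≈ 154 mm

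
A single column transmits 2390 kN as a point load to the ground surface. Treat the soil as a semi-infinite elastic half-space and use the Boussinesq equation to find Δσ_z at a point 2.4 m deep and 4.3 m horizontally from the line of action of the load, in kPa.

Δσ_z ≈ 5.45 kPa

Boussinesq vertical stress below a point load on an elastic half-space:
Δσ_z = 3P/(2πz²) · [1 + (r/z)²]^(−5/2)
r/z = 4.3/2.4 = 1.7917; [1+(r/z)²]^(−5/2) = 0.027496.
Δσ_z = 3×2390/(2π×2.4²) × 0.027496 = 198.11 × 0.027496 = 5.447 kPa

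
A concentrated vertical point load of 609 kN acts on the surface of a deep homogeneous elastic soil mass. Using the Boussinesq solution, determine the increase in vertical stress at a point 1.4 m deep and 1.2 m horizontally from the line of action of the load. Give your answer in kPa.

Boussinesq vertical stress below a point load on an elastic half-space:
Δσ_z = 3P/(2πz²) · [1 + (r/z)²]^(−5/2)
r/z = 1.2/1.4 = 0.85714; [1+(r/z)²]^(−5/2) = 0.25231.
Δσ_z = 3×609/(2π×1.4²) × 0.25231 = 148.36 × 0.25231 = 37.43 kPa

Δσ_z ≈ 37.4 kPa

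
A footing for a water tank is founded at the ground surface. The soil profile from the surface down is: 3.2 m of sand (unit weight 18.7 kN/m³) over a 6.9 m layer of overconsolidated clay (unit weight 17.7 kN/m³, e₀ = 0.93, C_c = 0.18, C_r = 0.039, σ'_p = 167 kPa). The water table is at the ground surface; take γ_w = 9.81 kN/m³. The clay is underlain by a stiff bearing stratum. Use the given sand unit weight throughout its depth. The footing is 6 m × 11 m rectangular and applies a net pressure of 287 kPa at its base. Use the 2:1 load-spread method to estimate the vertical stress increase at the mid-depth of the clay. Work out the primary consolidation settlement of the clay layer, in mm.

Mid-depth of clay below the ground surface: z = 3.2 + 6.9/2 = 6.65 m.
Total vertical stress at mid-clay: σ_v = 18.7×3.2 + 17.7×3.45 = 120.91 kPa.
Pore pressure: u = 9.81×(6.65 − 0) = 65.237 kPa.
Initial effective stress: σ'_0 = σ_v − u = 120.91 − 65.237 = 55.673 kPa.
Stress increase at mid-clay by the 2:1 spreading method:
Δσ = qBL/((B+z)(L+z)) = 287×6×11/((6+6.65)(11+6.65)) = 84.838 kPa
Final effective stress: σ'_f = 55.673 + 84.838 = 140.51 kPa.
σ'_f = 140.51 ≤ σ'_p = 167 kPa, so the clay remains overconsolidated and only the recompression index applies:
S_c = C_r·H/(1+e₀)·log₁₀(σ'_f/σ'_0) = 0.039×6.9/1.93×log₁₀(140.51/55.673)
    = 0.13943 × 0.40206 = 0.05606 m

S_c ≈ 56.1 mm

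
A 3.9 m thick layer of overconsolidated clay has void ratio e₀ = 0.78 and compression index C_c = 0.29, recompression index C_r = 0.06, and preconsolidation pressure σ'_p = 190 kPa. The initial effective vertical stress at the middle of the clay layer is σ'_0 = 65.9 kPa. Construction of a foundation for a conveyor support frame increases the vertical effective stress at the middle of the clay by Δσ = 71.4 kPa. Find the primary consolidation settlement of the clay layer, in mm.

Final effective stress: σ'_f = 65.9 + 71.4 = 137.3 kPa.
σ'_f = 137.3 ≤ σ'_p = 190 kPa, so the clay remains overconsolidated and only the recompression index applies:
S_c = C_r·H/(1+e₀)·log₁₀(σ'_f/σ'_0) = 0.06×3.9/1.78×log₁₀(137.3/65.9)
    = 0.13146 × 0.31879 = 0.04191 m

S_c ≈ 41.9 mm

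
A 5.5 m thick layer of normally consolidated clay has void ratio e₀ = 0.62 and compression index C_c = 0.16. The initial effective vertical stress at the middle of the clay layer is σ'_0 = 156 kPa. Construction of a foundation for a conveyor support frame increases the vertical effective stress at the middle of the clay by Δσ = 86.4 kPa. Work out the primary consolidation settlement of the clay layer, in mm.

Final effective stress: σ'_f = σ'_0 + Δσ = 156 + 86.4 = 242.4 kPa.
Normally consolidated clay, so the full stress increment lies on the virgin compression line:
S_c = C_c·H/(1+e₀)·log₁₀(σ'_f/σ'_0) = 0.16×5.5/(1+0.62)×log₁₀(242.4/156)
    = 0.54321 × 0.19141 = 0.104 m

S_c ≈ 104 mm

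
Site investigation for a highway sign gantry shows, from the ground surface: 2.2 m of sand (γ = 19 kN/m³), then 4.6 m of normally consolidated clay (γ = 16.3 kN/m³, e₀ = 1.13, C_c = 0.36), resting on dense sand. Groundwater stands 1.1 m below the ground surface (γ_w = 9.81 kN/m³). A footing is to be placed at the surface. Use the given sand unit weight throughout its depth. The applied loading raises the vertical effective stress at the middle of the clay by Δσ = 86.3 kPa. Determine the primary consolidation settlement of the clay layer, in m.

Mid-depth of clay below the ground surface: z = 2.2 + 4.6/2 = 4.5 m.
Total vertical stress at mid-clay: σ_v = 19×2.2 + 16.3×2.3 = 79.29 kPa.
Pore pressure: u = 9.81×(4.5 − 1.1) = 33.354 kPa.
Initial effective stress: σ'_0 = σ_v − u = 79.29 − 33.354 = 45.936 kPa.
Final effective stress: σ'_f = σ'_0 + Δσ = 45.936 + 86.3 = 132.24 kPa.
Normally consolidated clay, so the full stress increment lies on the virgin compression line:
S_c = C_c·H/(1+e₀)·log₁₀(σ'_f/σ'_0) = 0.36×4.6/(1+1.13)×log₁₀(132.24/45.936)
    = 0.77746 × 0.45921 = 0.357 m

S_c ≈ 0.357 m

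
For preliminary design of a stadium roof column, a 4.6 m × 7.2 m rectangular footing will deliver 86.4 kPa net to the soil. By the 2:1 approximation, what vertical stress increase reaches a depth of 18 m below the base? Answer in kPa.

By the 2:1 method the load spreads at 1 horizontal : 2 vertical, so at depth z the loaded area has grown by z in each plan dimension:
Δσ = qBL/((B+z)(L+z)) = 86.4×4.6×7.2/((4.6+18)(7.2+18)) = 5.0245 kPa

Δσ_z ≈ 5.02 kPa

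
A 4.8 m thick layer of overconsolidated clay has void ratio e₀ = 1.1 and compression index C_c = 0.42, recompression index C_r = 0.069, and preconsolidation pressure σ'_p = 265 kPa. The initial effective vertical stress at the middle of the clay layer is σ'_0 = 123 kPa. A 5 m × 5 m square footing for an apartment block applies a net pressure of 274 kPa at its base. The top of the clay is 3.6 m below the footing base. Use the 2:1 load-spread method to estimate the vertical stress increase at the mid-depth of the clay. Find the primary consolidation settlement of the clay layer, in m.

S_c ≈ 0.0259 m

Mid-depth of clay below the footing base: z = 3.6 + 4.8/2 = 6 m.
Stress increase at mid-clay by the 2:1 spreading method:
Δσ = qBL/((B+z)(L+z)) = 274×5×5/((5+6)(5+6)) = 56.612 kPa
Final effective stress: σ'_f = 123 + 56.612 = 179.61 kPa.
σ'_f = 179.61 ≤ σ'_p = 265 kPa, so the clay remains overconsolidated and only the recompression index applies:
S_c = C_r·H/(1+e₀)·log₁₀(σ'_f/σ'_0) = 0.069×4.8/2.1×log₁₀(179.61/123)
    = 0.15771 × 0.16443 = 0.02593 m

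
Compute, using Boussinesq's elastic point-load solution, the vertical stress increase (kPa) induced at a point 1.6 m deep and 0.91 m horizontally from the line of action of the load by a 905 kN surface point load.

Boussinesq vertical stress below a point load on an elastic half-space:
Δσ_z = 3P/(2πz²) · [1 + (r/z)²]^(−5/2)
r/z = 0.91/1.6 = 0.56875; [1+(r/z)²]^(−5/2) = 0.49626.
Δσ_z = 3×905/(2π×1.6²) × 0.49626 = 168.79 × 0.49626 = 83.76 kPa

Δσ_z ≈ 83.8 kPa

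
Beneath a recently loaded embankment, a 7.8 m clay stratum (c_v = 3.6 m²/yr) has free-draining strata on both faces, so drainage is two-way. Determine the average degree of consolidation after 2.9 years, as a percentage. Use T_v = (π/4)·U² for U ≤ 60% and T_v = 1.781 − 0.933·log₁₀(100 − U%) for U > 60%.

U ≈ 85.1 %

Drainage path length: H_d = H/2 = 3.9 m (double drainage).
T_v = c_v·t/H_d² = 3.6×2.9/3.9² = 0.68639.
T_v = 0.68639 corresponds to the U > 60% branch:
U = 1 − 10^((1.781 − T_v)/0.933)/100 = 0.851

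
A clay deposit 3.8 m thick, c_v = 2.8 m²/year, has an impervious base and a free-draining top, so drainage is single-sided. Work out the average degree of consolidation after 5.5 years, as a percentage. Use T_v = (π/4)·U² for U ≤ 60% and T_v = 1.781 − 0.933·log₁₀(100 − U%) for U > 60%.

Drainage path length: H_d = H = 3.8 m (single drainage).
T_v = c_v·t/H_d² = 2.8×5.5/3.8² = 1.0665.
T_v = 1.0665 corresponds to the U > 60% branch:
U = 1 − 10^((1.781 − T_v)/0.933)/100 = 0.9417

U ≈ 94.2 %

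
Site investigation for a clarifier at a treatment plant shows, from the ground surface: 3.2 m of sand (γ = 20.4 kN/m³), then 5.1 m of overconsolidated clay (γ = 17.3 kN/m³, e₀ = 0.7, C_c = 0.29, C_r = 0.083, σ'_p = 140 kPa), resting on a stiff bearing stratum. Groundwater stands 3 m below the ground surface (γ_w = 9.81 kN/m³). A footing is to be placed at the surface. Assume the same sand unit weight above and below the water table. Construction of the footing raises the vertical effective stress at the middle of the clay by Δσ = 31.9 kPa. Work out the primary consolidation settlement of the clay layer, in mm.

S_c ≈ 35.4 mm

Mid-depth of clay below the ground surface: z = 3.2 + 5.1/2 = 5.75 m.
Total vertical stress at mid-clay: σ_v = 20.4×3.2 + 17.3×2.55 = 109.4 kPa.
Pore pressure: u = 9.81×(5.75 − 3) = 26.978 kPa.
Initial effective stress: σ'_0 = σ_v − u = 109.4 − 26.978 = 82.422 kPa.
Final effective stress: σ'_f = 82.422 + 31.9 = 114.32 kPa.
σ'_f = 114.32 ≤ σ'_p = 140 kPa, so the clay remains overconsolidated and only the recompression index applies:
S_c = C_r·H/(1+e₀)·log₁₀(σ'_f/σ'_0) = 0.083×5.1/1.7×log₁₀(114.32/82.422)
    = 0.249 × 0.14208 = 0.03538 m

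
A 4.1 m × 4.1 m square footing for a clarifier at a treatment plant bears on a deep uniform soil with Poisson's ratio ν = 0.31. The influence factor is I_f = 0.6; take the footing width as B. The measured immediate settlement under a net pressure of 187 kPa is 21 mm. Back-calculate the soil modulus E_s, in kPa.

E_s ≈ 19800 kPa

S_e = q·B·(1−ν²)/E_s · I_f  ⇒  E_s = q·B·(1−ν²)·I_f / S_e.
E_s = 187 × 4.1 × 0.9039 × 0.6 / 0.021 = 19800 kPa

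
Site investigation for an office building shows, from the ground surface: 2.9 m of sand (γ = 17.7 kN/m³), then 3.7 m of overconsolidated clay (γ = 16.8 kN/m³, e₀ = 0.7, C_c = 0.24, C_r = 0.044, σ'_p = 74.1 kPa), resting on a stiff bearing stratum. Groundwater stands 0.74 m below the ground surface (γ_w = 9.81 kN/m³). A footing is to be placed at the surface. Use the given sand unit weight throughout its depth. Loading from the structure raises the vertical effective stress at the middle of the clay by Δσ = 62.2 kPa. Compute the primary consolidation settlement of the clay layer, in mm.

Mid-depth of clay below the ground surface: z = 2.9 + 3.7/2 = 4.75 m.
Total vertical stress at mid-clay: σ_v = 17.7×2.9 + 16.8×1.85 = 82.41 kPa.
Pore pressure: u = 9.81×(4.75 − 0.74) = 39.338 kPa.
Initial effective stress: σ'_0 = σ_v − u = 82.41 − 39.338 = 43.072 kPa.
Final effective stress: σ'_f = 43.072 + 62.2 = 105.27 kPa.
σ'_f = 105.27 > σ'_p = 74.1 kPa, so the stress path crosses the preconsolidation pressure — recompression up to σ'_p, then virgin compression beyond:
S_c = H/(1+e₀)·[C_r·log₁₀(σ'_p/σ'_0) + C_c·log₁₀(σ'_f/σ'_p)]
    = 3.7/1.7 × [0.044×log₁₀(74.1/43.072) + 0.24×log₁₀(105.27/74.1)]
    = 2.1765 × [0.010367 + 0.036597] = 0.1022 m

S_c ≈ 102 mm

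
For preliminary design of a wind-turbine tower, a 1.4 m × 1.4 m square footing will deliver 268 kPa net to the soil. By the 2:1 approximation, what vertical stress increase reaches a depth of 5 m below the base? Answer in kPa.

By the 2:1 method the load spreads at 1 horizontal : 2 vertical, so at depth z the loaded area has grown by z in each plan dimension:
Δσ = qBL/((B+z)(L+z)) = 268×1.4×1.4/((1.4+5)(1.4+5)) = 12.824 kPa

Δσ_z ≈ 12.8 kPa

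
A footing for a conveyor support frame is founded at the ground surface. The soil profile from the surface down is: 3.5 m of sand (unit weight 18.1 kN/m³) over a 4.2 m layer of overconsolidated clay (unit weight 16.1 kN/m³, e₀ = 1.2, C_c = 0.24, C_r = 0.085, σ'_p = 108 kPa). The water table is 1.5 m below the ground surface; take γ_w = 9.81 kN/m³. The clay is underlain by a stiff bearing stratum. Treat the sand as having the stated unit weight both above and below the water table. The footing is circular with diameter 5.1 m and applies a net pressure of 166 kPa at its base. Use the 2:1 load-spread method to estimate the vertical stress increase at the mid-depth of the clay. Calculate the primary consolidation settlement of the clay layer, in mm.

S_c ≈ 35.8 mm

Mid-depth of clay below the ground surface: z = 3.5 + 4.2/2 = 5.6 m.
Total vertical stress at mid-clay: σ_v = 18.1×3.5 + 16.1×2.1 = 97.16 kPa.
Pore pressure: u = 9.81×(5.6 − 1.5) = 40.221 kPa.
Initial effective stress: σ'_0 = σ_v − u = 97.16 − 40.221 = 56.939 kPa.
Stress increase at mid-clay by the 2:1 spreading method:
Δσ ≈ qD²/(D+z)² = 166×5.1²/(5.1+5.6)² = 37.712 kPa
Final effective stress: σ'_f = 56.939 + 37.712 = 94.651 kPa.
σ'_f = 94.651 ≤ σ'_p = 108 kPa, so the clay remains overconsolidated and only the recompression index applies:
S_c = C_r·H/(1+e₀)·log₁₀(σ'_f/σ'_0) = 0.085×4.2/2.2×log₁₀(94.651/56.939)
    = 0.16227 × 0.22072 = 0.03582 m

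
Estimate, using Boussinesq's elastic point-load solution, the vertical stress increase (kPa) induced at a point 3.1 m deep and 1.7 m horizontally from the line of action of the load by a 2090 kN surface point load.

Δσ_z ≈ 53.8 kPa

Boussinesq vertical stress below a point load on an elastic half-space:
Δσ_z = 3P/(2πz²) · [1 + (r/z)²]^(−5/2)
r/z = 1.7/3.1 = 0.54839; [1+(r/z)²]^(−5/2) = 0.51824.
Δσ_z = 3×2090/(2π×3.1²) × 0.51824 = 103.84 × 0.51824 = 53.81 kPa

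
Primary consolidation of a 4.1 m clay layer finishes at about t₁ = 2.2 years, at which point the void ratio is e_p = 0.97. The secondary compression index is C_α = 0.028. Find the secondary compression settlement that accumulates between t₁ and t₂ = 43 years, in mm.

S_s ≈ 75.2 mm

Secondary compression: S_s = C_α·H/(1+e_p)·log₁₀(t₂/t₁)
S_s = 0.028×4.1/(1+0.97)×log₁₀(43/2.2)
    = 0.05827 × 1.291 = 0.07523 m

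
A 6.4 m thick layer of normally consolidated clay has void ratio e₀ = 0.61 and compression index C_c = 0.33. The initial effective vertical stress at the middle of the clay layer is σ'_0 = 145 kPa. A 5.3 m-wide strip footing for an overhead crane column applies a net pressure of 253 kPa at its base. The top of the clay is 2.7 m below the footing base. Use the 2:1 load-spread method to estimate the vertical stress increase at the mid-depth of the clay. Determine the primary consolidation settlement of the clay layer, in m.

S_c ≈ 0.343 m

Mid-depth of clay below the footing base: z = 2.7 + 6.4/2 = 5.9 m.
Stress increase at mid-clay by the 2:1 spreading method:
Δσ = qB/(B+z) = 253×5.3/(5.3+5.9) = 119.72 kPa
Final effective stress: σ'_f = σ'_0 + Δσ = 145 + 119.72 = 264.72 kPa.
Normally consolidated clay, so the full stress increment lies on the virgin compression line:
S_c = C_c·H/(1+e₀)·log₁₀(σ'_f/σ'_0) = 0.33×6.4/(1+0.61)×log₁₀(264.72/145)
    = 1.3118 × 0.26142 = 0.3429 m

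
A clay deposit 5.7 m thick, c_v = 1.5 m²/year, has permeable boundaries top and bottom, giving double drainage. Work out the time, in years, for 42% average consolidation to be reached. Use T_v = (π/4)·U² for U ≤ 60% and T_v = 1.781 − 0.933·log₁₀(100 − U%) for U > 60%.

t ≈ 0.75 years

Drainage path length: H_d = H/2 = 2.85 m (double drainage).
U ≤ 60%: T_v = (π/4)·U² = (π/4)×0.42² = 0.13854.
t = T_v·H_d²/c_v = 0.13854×2.85²/1.5 = 0.7502 years.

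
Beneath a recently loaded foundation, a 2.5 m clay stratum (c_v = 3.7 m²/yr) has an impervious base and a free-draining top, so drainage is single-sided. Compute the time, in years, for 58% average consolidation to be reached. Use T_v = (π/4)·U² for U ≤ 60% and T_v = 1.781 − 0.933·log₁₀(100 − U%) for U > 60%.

t ≈ 0.446 years

Drainage path length: H_d = H = 2.5 m (single drainage).
U ≤ 60%: T_v = (π/4)·U² = (π/4)×0.58² = 0.26421.
t = T_v·H_d²/c_v = 0.26421×2.5²/3.7 = 0.4463 years.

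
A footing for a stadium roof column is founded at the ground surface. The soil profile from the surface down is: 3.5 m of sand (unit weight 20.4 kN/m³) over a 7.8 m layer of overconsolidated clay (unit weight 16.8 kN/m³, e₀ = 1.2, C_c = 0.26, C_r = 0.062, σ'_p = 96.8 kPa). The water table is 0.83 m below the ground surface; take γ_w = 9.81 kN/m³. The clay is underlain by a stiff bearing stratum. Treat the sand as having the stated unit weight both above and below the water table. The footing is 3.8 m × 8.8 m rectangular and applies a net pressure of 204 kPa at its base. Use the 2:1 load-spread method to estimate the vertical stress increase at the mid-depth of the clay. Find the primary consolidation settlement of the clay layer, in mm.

Mid-depth of clay below the ground surface: z = 3.5 + 7.8/2 = 7.4 m.
Total vertical stress at mid-clay: σ_v = 20.4×3.5 + 16.8×3.9 = 136.92 kPa.
Pore pressure: u = 9.81×(7.4 − 0.83) = 64.452 kPa.
Initial effective stress: σ'_0 = σ_v − u = 136.92 − 64.452 = 72.468 kPa.
Stress increase at mid-clay by the 2:1 spreading method:
Δσ = qBL/((B+z)(L+z)) = 204×3.8×8.8/((3.8+7.4)(8.8+7.4)) = 37.598 kPa
Final effective stress: σ'_f = 72.468 + 37.598 = 110.07 kPa.
σ'_f = 110.07 > σ'_p = 96.8 kPa, so the stress path crosses the preconsolidation pressure — recompression up to σ'_p, then virgin compression beyond:
S_c = H/(1+e₀)·[C_r·log₁₀(σ'_p/σ'_0) + C_c·log₁₀(σ'_f/σ'_p)]
    = 7.8/2.2 × [0.062×log₁₀(96.8/72.468) + 0.26×log₁₀(110.07/96.8)]
    = 3.5455 × [0.0077952 + 0.014506] = 0.07907 m

S_c ≈ 79.1 mm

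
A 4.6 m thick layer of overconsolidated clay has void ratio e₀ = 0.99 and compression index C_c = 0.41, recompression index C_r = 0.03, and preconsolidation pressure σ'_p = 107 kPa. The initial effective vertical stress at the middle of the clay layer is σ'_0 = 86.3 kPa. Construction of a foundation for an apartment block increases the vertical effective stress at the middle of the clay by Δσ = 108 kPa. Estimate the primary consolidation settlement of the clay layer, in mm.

S_c ≈ 252 mm

Final effective stress: σ'_f = 86.3 + 108 = 194.3 kPa.
σ'_f = 194.3 > σ'_p = 107 kPa, so the stress path crosses the preconsolidation pressure — recompression up to σ'_p, then virgin compression beyond:
S_c = H/(1+e₀)·[C_r·log₁₀(σ'_p/σ'_0) + C_c·log₁₀(σ'_f/σ'_p)]
    = 4.6/1.99 × [0.03×log₁₀(107/86.3) + 0.41×log₁₀(194.3/107)]
    = 2.3116 × [0.0028012 + 0.10623] = 0.252 m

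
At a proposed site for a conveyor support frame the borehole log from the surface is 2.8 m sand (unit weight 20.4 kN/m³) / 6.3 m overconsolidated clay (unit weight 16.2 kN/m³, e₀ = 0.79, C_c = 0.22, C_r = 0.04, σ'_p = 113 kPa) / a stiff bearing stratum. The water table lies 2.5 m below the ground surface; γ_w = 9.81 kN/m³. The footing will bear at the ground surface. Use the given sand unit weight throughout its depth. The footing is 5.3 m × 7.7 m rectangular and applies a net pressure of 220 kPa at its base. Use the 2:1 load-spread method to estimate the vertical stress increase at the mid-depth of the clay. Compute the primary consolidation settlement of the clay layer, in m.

Mid-depth of clay below the ground surface: z = 2.8 + 6.3/2 = 5.95 m.
Total vertical stress at mid-clay: σ_v = 20.4×2.8 + 16.2×3.15 = 108.15 kPa.
Pore pressure: u = 9.81×(5.95 − 2.5) = 33.845 kPa.
Initial effective stress: σ'_0 = σ_v − u = 108.15 − 33.845 = 74.305 kPa.
Stress increase at mid-clay by the 2:1 spreading method:
Δσ = qBL/((B+z)(L+z)) = 220×5.3×7.7/((5.3+5.95)(7.7+5.95)) = 58.466 kPa
Final effective stress: σ'_f = 74.305 + 58.466 = 132.77 kPa.
σ'_f = 132.77 > σ'_p = 113 kPa, so the stress path crosses the preconsolidation pressure — recompression up to σ'_p, then virgin compression beyond:
S_c = H/(1+e₀)·[C_r·log₁₀(σ'_p/σ'_0) + C_c·log₁₀(σ'_f/σ'_p)]
    = 6.3/1.79 × [0.04×log₁₀(113/74.305) + 0.22×log₁₀(132.77/113)]
    = 3.5196 × [0.0072824 + 0.015405] = 0.07985 m

S_c ≈ 0.0799 m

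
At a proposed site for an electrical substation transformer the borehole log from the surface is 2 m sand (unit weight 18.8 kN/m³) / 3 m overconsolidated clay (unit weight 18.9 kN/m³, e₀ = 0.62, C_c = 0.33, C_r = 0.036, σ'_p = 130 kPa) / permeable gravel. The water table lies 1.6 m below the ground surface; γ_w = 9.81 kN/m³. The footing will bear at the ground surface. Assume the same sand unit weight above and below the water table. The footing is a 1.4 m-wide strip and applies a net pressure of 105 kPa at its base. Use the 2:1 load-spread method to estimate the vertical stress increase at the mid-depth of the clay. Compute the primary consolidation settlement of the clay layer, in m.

Mid-depth of clay below the ground surface: z = 2 + 3/2 = 3.5 m.
Total vertical stress at mid-clay: σ_v = 18.8×2 + 18.9×1.5 = 65.95 kPa.
Pore pressure: u = 9.81×(3.5 − 1.6) = 18.639 kPa.
Initial effective stress: σ'_0 = σ_v − u = 65.95 − 18.639 = 47.311 kPa.
Stress increase at mid-clay by the 2:1 spreading method:
Δσ = qB/(B+z) = 105×1.4/(1.4+3.5) = 30 kPa
Final effective stress: σ'_f = 47.311 + 30 = 77.311 kPa.
σ'_f = 77.311 ≤ σ'_p = 130 kPa, so the clay remains overconsolidated and only the recompression index applies:
S_c = C_r·H/(1+e₀)·log₁₀(σ'_f/σ'_0) = 0.036×3/1.62×log₁₀(77.311/47.311)
    = 0.066668 × 0.21328 = 0.01422 m

S_c ≈ 0.0142 m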